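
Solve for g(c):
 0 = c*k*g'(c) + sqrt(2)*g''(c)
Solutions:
 g(c) = Piecewise((-2^(3/4)*sqrt(pi)*C1*erf(2^(1/4)*c*sqrt(k)/2)/(2*sqrt(k)) - C2, (k > 0) | (k < 0)), (-C1*c - C2, True))


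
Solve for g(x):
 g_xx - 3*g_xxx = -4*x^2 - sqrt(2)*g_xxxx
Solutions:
 g(x) = C1 + C2*x + C3*exp(sqrt(2)*x*(3 - sqrt(9 - 4*sqrt(2)))/4) + C4*exp(sqrt(2)*x*(sqrt(9 - 4*sqrt(2)) + 3)/4) - x^4/3 - 4*x^3 + 4*x^2*(-9 + sqrt(2))


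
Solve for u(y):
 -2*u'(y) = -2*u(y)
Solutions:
 u(y) = C1*exp(y)


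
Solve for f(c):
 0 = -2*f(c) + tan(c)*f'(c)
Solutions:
 f(c) = C1*sin(c)^2


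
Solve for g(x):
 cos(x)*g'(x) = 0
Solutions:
 g(x) = C1


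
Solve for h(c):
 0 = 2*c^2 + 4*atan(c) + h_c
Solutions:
 h(c) = C1 - 2*c^3/3 - 4*c*atan(c) + 2*log(c^2 + 1)


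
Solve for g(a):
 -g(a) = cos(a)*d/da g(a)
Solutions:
 g(a) = C1*sqrt(sin(a) - 1)/sqrt(sin(a) + 1)


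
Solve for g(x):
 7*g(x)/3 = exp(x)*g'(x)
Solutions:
 g(x) = C1*exp(-7*exp(-x)/3)


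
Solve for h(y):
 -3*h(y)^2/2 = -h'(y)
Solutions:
 h(y) = -2/(C1 + 3*y)


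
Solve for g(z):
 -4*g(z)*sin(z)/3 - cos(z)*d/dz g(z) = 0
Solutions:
 g(z) = C1*cos(z)^(4/3)


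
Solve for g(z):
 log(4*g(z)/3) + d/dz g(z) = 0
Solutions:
 Integral(1/(log(_y) - log(3) + 2*log(2)), (_y, g(z))) = C1 - z


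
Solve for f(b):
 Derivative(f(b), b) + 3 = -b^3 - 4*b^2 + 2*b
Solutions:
 f(b) = C1 - b^4/4 - 4*b^3/3 + b^2 - 3*b


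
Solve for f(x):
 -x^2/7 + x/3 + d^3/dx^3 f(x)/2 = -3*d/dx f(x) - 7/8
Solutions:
 f(x) = C1 + C2*sin(sqrt(6)*x) + C3*cos(sqrt(6)*x) + x^3/63 - x^2/18 - 155*x/504


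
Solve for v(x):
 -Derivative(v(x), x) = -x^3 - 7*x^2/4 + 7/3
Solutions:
 v(x) = C1 + x^4/4 + 7*x^3/12 - 7*x/3


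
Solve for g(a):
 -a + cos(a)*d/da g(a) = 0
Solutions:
 g(a) = C1 + Integral(a/cos(a), a)


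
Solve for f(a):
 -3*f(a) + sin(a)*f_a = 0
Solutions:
 f(a) = C1*(cos(a) - 1)^(3/2)/(cos(a) + 1)^(3/2)


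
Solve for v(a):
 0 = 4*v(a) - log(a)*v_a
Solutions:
 v(a) = C1*exp(4*li(a))


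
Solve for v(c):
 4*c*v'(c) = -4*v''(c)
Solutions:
 v(c) = C1 + C2*erf(sqrt(2)*c/2)


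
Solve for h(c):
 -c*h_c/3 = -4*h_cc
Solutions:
 h(c) = C1 + C2*erfi(sqrt(6)*c/12)


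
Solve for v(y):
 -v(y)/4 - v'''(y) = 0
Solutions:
 v(y) = C3*exp(-2^(1/3)*y/2) + (C1*sin(2^(1/3)*sqrt(3)*y/4) + C2*cos(2^(1/3)*sqrt(3)*y/4))*exp(2^(1/3)*y/4)


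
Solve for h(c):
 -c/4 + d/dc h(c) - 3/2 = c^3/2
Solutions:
 h(c) = C1 + c^4/8 + c^2/8 + 3*c/2


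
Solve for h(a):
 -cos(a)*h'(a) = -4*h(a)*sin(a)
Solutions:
 h(a) = C1/cos(a)^4


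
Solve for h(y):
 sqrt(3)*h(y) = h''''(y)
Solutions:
 h(y) = C1*exp(-3^(1/8)*y) + C2*exp(3^(1/8)*y) + C3*sin(3^(1/8)*y) + C4*cos(3^(1/8)*y)


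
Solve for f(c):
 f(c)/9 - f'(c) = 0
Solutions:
 f(c) = C1*exp(c/9)


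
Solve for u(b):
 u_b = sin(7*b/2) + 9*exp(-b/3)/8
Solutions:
 u(b) = C1 - 2*cos(7*b/2)/7 - 27*exp(-b/3)/8


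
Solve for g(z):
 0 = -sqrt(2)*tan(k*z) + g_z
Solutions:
 g(z) = C1 + sqrt(2)*Piecewise((-log(cos(k*z))/k, Ne(k, 0)), (0, True))


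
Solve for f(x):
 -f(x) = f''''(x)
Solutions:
 f(x) = (C1*sin(sqrt(2)*x/2) + C2*cos(sqrt(2)*x/2))*exp(-sqrt(2)*x/2) + (C3*sin(sqrt(2)*x/2) + C4*cos(sqrt(2)*x/2))*exp(sqrt(2)*x/2)


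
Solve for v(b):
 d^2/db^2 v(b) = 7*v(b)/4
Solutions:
 v(b) = C1*exp(-sqrt(7)*b/2) + C2*exp(sqrt(7)*b/2)


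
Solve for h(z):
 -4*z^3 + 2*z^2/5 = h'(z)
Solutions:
 h(z) = C1 - z^4 + 2*z^3/15


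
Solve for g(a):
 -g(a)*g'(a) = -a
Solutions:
 g(a) = -sqrt(C1 + a^2)
 g(a) = sqrt(C1 + a^2)


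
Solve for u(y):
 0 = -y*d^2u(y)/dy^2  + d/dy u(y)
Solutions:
 u(y) = C1 + C2*y^2


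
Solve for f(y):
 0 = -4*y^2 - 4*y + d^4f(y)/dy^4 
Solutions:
 f(y) = C1 + C2*y + C3*y^2 + C4*y^3 + y^6/90 + y^5/30


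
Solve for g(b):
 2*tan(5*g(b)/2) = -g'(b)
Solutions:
 g(b) = -2*asin(C1*exp(-5*b))/5 + 2*pi/5
 g(b) = 2*asin(C1*exp(-5*b))/5


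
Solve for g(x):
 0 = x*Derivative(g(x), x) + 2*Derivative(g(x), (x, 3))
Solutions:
 g(x) = C1 + Integral(C2*airyai(-2^(2/3)*x/2) + C3*airybi(-2^(2/3)*x/2), x)


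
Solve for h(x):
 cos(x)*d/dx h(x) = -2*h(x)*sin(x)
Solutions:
 h(x) = C1*cos(x)^2


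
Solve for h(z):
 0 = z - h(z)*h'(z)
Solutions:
 h(z) = -sqrt(C1 + z^2)
 h(z) = sqrt(C1 + z^2)


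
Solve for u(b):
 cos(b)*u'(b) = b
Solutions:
 u(b) = C1 + Integral(b/cos(b), b)


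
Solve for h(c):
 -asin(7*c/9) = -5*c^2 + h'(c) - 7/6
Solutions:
 h(c) = C1 + 5*c^3/3 - c*asin(7*c/9) + 7*c/6 - sqrt(81 - 49*c^2)/7


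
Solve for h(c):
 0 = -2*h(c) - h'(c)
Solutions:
 h(c) = C1*exp(-2*c)


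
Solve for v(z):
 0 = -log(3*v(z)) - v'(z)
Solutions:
 Integral(1/(log(_y) + log(3)), (_y, v(z))) = C1 - z


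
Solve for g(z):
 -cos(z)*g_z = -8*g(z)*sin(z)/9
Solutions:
 g(z) = C1/cos(z)^(8/9)


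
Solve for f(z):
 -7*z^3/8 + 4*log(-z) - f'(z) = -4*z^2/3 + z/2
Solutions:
 f(z) = C1 - 7*z^4/32 + 4*z^3/9 - z^2/4 + 4*z*log(-z) - 4*z


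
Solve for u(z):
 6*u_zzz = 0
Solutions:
 u(z) = C1 + C2*z + C3*z^2


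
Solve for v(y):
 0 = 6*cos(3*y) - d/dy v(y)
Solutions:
 v(y) = C1 + 2*sin(3*y)


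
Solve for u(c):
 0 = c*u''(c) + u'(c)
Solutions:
 u(c) = C1 + C2*log(c)


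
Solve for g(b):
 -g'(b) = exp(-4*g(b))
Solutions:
 g(b) = log(-I*(C1 - 4*b)^(1/4))
 g(b) = log(I*(C1 - 4*b)^(1/4))
 g(b) = log(-(C1 - 4*b)^(1/4))
 g(b) = log(C1 - 4*b)/4


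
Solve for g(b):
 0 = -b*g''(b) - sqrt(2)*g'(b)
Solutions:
 g(b) = C1 + C2*b^(1 - sqrt(2))


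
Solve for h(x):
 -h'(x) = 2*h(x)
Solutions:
 h(x) = C1*exp(-2*x)


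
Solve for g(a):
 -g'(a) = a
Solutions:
 g(a) = C1 - a^2/2


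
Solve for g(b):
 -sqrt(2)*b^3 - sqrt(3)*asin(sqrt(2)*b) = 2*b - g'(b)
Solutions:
 g(b) = C1 + sqrt(2)*b^4/4 + b^2 + sqrt(3)*(b*asin(sqrt(2)*b) + sqrt(2)*sqrt(1 - 2*b^2)/2)


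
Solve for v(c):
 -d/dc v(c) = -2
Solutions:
 v(c) = C1 + 2*c


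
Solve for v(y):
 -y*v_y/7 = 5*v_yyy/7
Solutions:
 v(y) = C1 + Integral(C2*airyai(-5^(2/3)*y/5) + C3*airybi(-5^(2/3)*y/5), y)


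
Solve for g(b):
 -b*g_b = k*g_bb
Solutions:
 g(b) = C1 + C2*sqrt(k)*erf(sqrt(2)*b*sqrt(1/k)/2)


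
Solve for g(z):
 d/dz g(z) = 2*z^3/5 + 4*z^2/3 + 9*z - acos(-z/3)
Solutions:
 g(z) = C1 + z^4/10 + 4*z^3/9 + 9*z^2/2 - z*acos(-z/3) - sqrt(9 - z^2)


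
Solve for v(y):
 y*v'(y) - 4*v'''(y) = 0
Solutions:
 v(y) = C1 + Integral(C2*airyai(2^(1/3)*y/2) + C3*airybi(2^(1/3)*y/2), y)


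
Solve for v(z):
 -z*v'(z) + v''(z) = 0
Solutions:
 v(z) = C1 + C2*erfi(sqrt(2)*z/2)


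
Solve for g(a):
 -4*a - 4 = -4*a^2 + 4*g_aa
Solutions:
 g(a) = C1 + C2*a + a^4/12 - a^3/6 - a^2/2


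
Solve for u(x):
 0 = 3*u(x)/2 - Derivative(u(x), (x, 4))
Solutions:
 u(x) = C1*exp(-2^(3/4)*3^(1/4)*x/2) + C2*exp(2^(3/4)*3^(1/4)*x/2) + C3*sin(2^(3/4)*3^(1/4)*x/2) + C4*cos(2^(3/4)*3^(1/4)*x/2)


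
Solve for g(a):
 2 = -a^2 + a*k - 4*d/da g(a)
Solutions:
 g(a) = C1 - a^3/12 + a^2*k/8 - a/2


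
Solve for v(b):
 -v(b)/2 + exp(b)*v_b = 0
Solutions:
 v(b) = C1*exp(-exp(-b)/2)


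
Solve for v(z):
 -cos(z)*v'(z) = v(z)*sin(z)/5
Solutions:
 v(z) = C1*cos(z)^(1/5)


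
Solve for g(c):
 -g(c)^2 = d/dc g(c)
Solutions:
 g(c) = 1/(C1 + c)


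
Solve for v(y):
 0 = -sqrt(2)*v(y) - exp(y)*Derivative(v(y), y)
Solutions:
 v(y) = C1*exp(sqrt(2)*exp(-y))


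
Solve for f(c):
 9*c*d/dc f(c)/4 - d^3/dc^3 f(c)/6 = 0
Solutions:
 f(c) = C1 + Integral(C2*airyai(3*2^(2/3)*c/2) + C3*airybi(3*2^(2/3)*c/2), c)


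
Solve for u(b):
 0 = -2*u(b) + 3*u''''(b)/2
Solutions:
 u(b) = C1*exp(-sqrt(2)*3^(3/4)*b/3) + C2*exp(sqrt(2)*3^(3/4)*b/3) + C3*sin(sqrt(2)*3^(3/4)*b/3) + C4*cos(sqrt(2)*3^(3/4)*b/3)


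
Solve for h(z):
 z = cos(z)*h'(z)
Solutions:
 h(z) = C1 + Integral(z/cos(z), z)


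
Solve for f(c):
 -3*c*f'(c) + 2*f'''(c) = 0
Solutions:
 f(c) = C1 + Integral(C2*airyai(2^(2/3)*3^(1/3)*c/2) + C3*airybi(2^(2/3)*3^(1/3)*c/2), c)


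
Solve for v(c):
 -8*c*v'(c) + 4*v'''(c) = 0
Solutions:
 v(c) = C1 + Integral(C2*airyai(2^(1/3)*c) + C3*airybi(2^(1/3)*c), c)


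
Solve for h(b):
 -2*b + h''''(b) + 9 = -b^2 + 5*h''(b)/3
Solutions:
 h(b) = C1 + C2*b + C3*exp(-sqrt(15)*b/3) + C4*exp(sqrt(15)*b/3) + b^4/20 - b^3/5 + 153*b^2/50


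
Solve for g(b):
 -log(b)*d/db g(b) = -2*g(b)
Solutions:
 g(b) = C1*exp(2*li(b))


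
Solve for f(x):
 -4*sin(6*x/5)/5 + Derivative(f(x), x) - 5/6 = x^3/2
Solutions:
 f(x) = C1 + x^4/8 + 5*x/6 - 2*cos(6*x/5)/3


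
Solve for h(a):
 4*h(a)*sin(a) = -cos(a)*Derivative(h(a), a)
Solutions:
 h(a) = C1*cos(a)^4


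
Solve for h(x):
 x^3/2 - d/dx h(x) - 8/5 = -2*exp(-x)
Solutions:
 h(x) = C1 + x^4/8 - 8*x/5 - 2*exp(-x)


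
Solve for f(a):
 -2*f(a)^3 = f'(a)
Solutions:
 f(a) = -sqrt(2)*sqrt(-1/(C1 - 2*a))/2
 f(a) = sqrt(2)*sqrt(-1/(C1 - 2*a))/2


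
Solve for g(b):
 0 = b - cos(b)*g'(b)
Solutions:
 g(b) = C1 + Integral(b/cos(b), b)


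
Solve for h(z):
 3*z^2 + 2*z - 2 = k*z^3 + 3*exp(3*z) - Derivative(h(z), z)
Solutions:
 h(z) = C1 + k*z^4/4 - z^3 - z^2 + 2*z + exp(3*z)


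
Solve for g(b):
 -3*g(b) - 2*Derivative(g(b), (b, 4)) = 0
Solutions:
 g(b) = (C1*sin(6^(1/4)*b/2) + C2*cos(6^(1/4)*b/2))*exp(-6^(1/4)*b/2) + (C3*sin(6^(1/4)*b/2) + C4*cos(6^(1/4)*b/2))*exp(6^(1/4)*b/2)


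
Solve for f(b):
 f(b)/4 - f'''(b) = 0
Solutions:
 f(b) = C3*exp(2^(1/3)*b/2) + (C1*sin(2^(1/3)*sqrt(3)*b/4) + C2*cos(2^(1/3)*sqrt(3)*b/4))*exp(-2^(1/3)*b/4)


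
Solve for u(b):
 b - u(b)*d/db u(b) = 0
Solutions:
 u(b) = -sqrt(C1 + b^2)
 u(b) = sqrt(C1 + b^2)


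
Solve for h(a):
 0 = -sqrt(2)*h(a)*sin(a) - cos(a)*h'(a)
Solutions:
 h(a) = C1*cos(a)^(sqrt(2))


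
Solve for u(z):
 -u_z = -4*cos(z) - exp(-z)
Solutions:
 u(z) = C1 + 4*sin(z) - exp(-z)


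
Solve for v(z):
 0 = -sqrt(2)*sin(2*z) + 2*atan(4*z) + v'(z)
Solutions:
 v(z) = C1 - 2*z*atan(4*z) + log(16*z^2 + 1)/4 - sqrt(2)*cos(2*z)/2


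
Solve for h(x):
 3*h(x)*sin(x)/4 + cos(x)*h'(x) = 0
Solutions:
 h(x) = C1*cos(x)^(3/4)


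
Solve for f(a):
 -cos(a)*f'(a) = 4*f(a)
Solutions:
 f(a) = C1*(sin(a)^2 - 2*sin(a) + 1)/(sin(a)^2 + 2*sin(a) + 1)


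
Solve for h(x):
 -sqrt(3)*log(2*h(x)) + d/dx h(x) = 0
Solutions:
 -sqrt(3)*Integral(1/(log(_y) + log(2)), (_y, h(x)))/3 = C1 - x


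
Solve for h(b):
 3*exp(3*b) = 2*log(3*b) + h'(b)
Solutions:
 h(b) = C1 - 2*b*log(b) + 2*b*(1 - log(3)) + exp(3*b)


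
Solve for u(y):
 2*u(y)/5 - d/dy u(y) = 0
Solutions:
 u(y) = C1*exp(2*y/5)


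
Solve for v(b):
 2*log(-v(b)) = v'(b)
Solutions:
 -li(-v(b)) = C1 + 2*b


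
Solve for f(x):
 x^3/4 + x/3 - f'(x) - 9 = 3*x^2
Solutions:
 f(x) = C1 + x^4/16 - x^3 + x^2/6 - 9*x


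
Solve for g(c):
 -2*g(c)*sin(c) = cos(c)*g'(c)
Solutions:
 g(c) = C1*cos(c)^2


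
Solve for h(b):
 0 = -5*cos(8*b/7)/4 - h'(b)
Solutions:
 h(b) = C1 - 35*sin(8*b/7)/32


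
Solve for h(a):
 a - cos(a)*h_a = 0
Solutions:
 h(a) = C1 + Integral(a/cos(a), a)


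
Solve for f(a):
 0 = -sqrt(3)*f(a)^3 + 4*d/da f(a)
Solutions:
 f(a) = -sqrt(2)*sqrt(-1/(C1 + sqrt(3)*a))
 f(a) = sqrt(2)*sqrt(-1/(C1 + sqrt(3)*a))


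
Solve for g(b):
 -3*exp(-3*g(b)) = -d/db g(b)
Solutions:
 g(b) = log(C1 + 9*b)/3
 g(b) = log((-3^(1/3) - 3^(5/6)*I)*(C1 + 3*b)^(1/3)/2)
 g(b) = log((-3^(1/3) + 3^(5/6)*I)*(C1 + 3*b)^(1/3)/2)


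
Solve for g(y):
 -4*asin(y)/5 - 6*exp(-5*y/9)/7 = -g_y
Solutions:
 g(y) = C1 + 4*y*asin(y)/5 + 4*sqrt(1 - y^2)/5 - 54*exp(-5*y/9)/35


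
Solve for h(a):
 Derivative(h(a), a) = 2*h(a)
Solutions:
 h(a) = C1*exp(2*a)


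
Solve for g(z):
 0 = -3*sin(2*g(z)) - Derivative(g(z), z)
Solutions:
 g(z) = pi - acos((-C1 - exp(12*z))/(C1 - exp(12*z)))/2
 g(z) = acos((-C1 - exp(12*z))/(C1 - exp(12*z)))/2


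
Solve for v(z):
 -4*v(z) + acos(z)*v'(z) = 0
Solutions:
 v(z) = C1*exp(4*Integral(1/acos(z), z))


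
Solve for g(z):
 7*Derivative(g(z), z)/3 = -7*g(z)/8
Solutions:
 g(z) = C1*exp(-3*z/8)


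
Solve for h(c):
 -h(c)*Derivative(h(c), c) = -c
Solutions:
 h(c) = -sqrt(C1 + c^2)
 h(c) = sqrt(C1 + c^2)


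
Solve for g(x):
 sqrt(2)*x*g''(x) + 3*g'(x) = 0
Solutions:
 g(x) = C1 + C2*x^(1 - 3*sqrt(2)/2)


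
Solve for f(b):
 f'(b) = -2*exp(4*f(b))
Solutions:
 f(b) = log(-I*(1/(C1 + 8*b))^(1/4))
 f(b) = log(I*(1/(C1 + 8*b))^(1/4))
 f(b) = log(-(1/(C1 + 8*b))^(1/4))
 f(b) = log(1/(C1 + 8*b))/4


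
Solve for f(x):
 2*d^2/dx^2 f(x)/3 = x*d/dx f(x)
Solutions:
 f(x) = C1 + C2*erfi(sqrt(3)*x/2)


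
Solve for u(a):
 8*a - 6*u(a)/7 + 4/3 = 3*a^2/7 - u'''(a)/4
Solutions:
 u(a) = C3*exp(2*3^(1/3)*7^(2/3)*a/7) - a^2/2 + 28*a/3 + (C1*sin(3^(5/6)*7^(2/3)*a/7) + C2*cos(3^(5/6)*7^(2/3)*a/7))*exp(-3^(1/3)*7^(2/3)*a/7) + 14/9


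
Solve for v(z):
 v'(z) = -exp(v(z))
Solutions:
 v(z) = log(1/(C1 + z))


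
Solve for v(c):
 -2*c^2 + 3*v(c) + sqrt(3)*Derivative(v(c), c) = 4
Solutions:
 v(c) = C1*exp(-sqrt(3)*c) + 2*c^2/3 - 4*sqrt(3)*c/9 + 16/9


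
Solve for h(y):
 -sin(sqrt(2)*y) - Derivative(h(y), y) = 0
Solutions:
 h(y) = C1 + sqrt(2)*cos(sqrt(2)*y)/2


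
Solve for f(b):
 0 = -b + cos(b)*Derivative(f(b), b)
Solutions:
 f(b) = C1 + Integral(b/cos(b), b)


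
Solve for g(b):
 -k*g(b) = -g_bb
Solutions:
 g(b) = C1*exp(-b*sqrt(k)) + C2*exp(b*sqrt(k))


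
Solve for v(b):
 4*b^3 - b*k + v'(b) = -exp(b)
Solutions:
 v(b) = C1 - b^4 + b^2*k/2 - exp(b)


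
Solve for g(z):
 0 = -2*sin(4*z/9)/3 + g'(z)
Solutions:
 g(z) = C1 - 3*cos(4*z/9)/2


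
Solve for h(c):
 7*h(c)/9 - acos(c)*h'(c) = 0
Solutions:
 h(c) = C1*exp(7*Integral(1/acos(c), c)/9)


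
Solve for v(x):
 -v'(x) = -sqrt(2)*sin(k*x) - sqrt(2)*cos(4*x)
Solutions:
 v(x) = C1 + sqrt(2)*sin(4*x)/4 - sqrt(2)*cos(k*x)/k


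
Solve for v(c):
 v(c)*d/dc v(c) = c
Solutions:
 v(c) = -sqrt(C1 + c^2)
 v(c) = sqrt(C1 + c^2)


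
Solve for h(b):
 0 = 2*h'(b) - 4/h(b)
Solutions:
 h(b) = -sqrt(C1 + 4*b)
 h(b) = sqrt(C1 + 4*b)


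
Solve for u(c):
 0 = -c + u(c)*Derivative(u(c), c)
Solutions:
 u(c) = -sqrt(C1 + c^2)
 u(c) = sqrt(C1 + c^2)


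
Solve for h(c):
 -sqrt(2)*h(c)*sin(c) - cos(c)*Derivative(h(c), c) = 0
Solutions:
 h(c) = C1*cos(c)^(sqrt(2))


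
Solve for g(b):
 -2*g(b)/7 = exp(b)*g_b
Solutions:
 g(b) = C1*exp(2*exp(-b)/7)


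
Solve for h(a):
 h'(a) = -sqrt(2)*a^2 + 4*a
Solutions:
 h(a) = C1 - sqrt(2)*a^3/3 + 2*a^2


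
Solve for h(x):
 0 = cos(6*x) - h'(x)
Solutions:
 h(x) = C1 + sin(6*x)/6


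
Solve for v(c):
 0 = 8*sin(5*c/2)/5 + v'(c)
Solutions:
 v(c) = C1 + 16*cos(5*c/2)/25


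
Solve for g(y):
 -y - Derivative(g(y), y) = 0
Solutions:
 g(y) = C1 - y^2/2


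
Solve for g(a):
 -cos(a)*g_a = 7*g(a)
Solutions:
 g(a) = C1*sqrt(sin(a) - 1)*(sin(a)^3 - 3*sin(a)^2 + 3*sin(a) - 1)/(sqrt(sin(a) + 1)*(sin(a)^3 + 3*sin(a)^2 + 3*sin(a) + 1))


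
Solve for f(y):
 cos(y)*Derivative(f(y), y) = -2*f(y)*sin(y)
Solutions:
 f(y) = C1*cos(y)^2


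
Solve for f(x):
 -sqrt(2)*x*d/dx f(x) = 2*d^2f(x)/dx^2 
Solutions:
 f(x) = C1 + C2*erf(2^(1/4)*x/2)


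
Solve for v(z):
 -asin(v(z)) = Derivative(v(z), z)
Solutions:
 Integral(1/asin(_y), (_y, v(z))) = C1 - z


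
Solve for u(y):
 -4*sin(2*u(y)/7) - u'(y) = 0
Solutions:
 4*y + 7*log(cos(2*u(y)/7) - 1)/4 - 7*log(cos(2*u(y)/7) + 1)/4 = C1


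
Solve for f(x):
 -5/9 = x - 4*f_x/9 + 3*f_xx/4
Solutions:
 f(x) = C1 + C2*exp(16*x/27) + 9*x^2/8 + 323*x/64


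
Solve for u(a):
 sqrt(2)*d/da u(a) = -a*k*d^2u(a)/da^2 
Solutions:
 u(a) = C1 + a^(((re(k) - sqrt(2))*re(k) + im(k)^2)/(re(k)^2 + im(k)^2))*(C2*sin(sqrt(2)*log(a)*Abs(im(k))/(re(k)^2 + im(k)^2)) + C3*cos(sqrt(2)*log(a)*im(k)/(re(k)^2 + im(k)^2)))


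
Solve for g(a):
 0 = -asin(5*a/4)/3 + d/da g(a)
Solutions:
 g(a) = C1 + a*asin(5*a/4)/3 + sqrt(16 - 25*a^2)/15


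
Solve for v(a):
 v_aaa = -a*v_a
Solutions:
 v(a) = C1 + Integral(C2*airyai(-a) + C3*airybi(-a), a)


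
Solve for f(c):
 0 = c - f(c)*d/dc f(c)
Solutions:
 f(c) = -sqrt(C1 + c^2)
 f(c) = sqrt(C1 + c^2)


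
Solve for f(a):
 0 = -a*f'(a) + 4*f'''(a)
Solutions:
 f(a) = C1 + Integral(C2*airyai(2^(1/3)*a/2) + C3*airybi(2^(1/3)*a/2), a)


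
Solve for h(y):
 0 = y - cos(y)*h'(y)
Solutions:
 h(y) = C1 + Integral(y/cos(y), y)


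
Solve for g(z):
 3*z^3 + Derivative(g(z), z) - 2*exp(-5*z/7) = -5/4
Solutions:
 g(z) = C1 - 3*z^4/4 - 5*z/4 - 14*exp(-5*z/7)/5


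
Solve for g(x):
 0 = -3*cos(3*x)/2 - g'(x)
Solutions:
 g(x) = C1 - sin(3*x)/2


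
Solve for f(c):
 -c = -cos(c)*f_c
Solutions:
 f(c) = C1 + Integral(c/cos(c), c)


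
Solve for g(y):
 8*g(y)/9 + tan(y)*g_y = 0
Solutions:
 g(y) = C1/sin(y)^(8/9)


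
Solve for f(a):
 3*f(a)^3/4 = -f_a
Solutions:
 f(a) = -sqrt(2)*sqrt(-1/(C1 - 3*a))
 f(a) = sqrt(2)*sqrt(-1/(C1 - 3*a))


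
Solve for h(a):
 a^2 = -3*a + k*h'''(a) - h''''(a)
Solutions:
 h(a) = C1 + C2*a + C3*a^2 + C4*exp(a*k) + a^5/(60*k) + a^4*(3 + 2/k)/(24*k) + a^3*(3 + 2/k)/(6*k^2)


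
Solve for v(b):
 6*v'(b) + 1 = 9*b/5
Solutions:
 v(b) = C1 + 3*b^2/20 - b/6


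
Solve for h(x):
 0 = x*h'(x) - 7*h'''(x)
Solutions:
 h(x) = C1 + Integral(C2*airyai(7^(2/3)*x/7) + C3*airybi(7^(2/3)*x/7), x)


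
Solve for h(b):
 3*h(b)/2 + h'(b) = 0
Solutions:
 h(b) = C1*exp(-3*b/2)


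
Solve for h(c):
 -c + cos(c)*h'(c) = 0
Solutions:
 h(c) = C1 + Integral(c/cos(c), c)


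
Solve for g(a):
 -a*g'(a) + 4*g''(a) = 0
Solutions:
 g(a) = C1 + C2*erfi(sqrt(2)*a/4)


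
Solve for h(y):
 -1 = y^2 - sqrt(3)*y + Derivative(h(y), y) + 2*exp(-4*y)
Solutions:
 h(y) = C1 - y^3/3 + sqrt(3)*y^2/2 - y + exp(-4*y)/2


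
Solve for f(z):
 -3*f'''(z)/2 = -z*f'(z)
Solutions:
 f(z) = C1 + Integral(C2*airyai(2^(1/3)*3^(2/3)*z/3) + C3*airybi(2^(1/3)*3^(2/3)*z/3), z)


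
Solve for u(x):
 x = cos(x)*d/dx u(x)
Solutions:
 u(x) = C1 + Integral(x/cos(x), x)


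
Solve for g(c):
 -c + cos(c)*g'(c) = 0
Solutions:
 g(c) = C1 + Integral(c/cos(c), c)


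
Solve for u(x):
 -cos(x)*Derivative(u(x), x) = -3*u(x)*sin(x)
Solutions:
 u(x) = C1/cos(x)^3


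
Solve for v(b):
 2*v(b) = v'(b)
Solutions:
 v(b) = C1*exp(2*b)


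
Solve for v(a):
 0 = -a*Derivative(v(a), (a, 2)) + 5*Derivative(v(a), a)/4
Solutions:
 v(a) = C1 + C2*a^(9/4)


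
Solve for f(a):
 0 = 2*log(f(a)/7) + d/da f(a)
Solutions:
 -Integral(1/(-log(_y) + log(7)), (_y, f(a)))/2 = C1 - a


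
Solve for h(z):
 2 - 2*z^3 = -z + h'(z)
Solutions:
 h(z) = C1 - z^4/2 + z^2/2 + 2*z


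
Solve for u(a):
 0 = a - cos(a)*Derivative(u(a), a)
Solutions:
 u(a) = C1 + Integral(a/cos(a), a)


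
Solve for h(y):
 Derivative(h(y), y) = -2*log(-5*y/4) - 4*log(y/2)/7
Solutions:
 h(y) = C1 - 18*y*log(y)/7 + y*(-2*log(5) + 18/7 + 32*log(2)/7 - 2*I*pi)


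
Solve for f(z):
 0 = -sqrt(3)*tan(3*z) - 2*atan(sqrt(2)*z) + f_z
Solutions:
 f(z) = C1 + 2*z*atan(sqrt(2)*z) - sqrt(2)*log(2*z^2 + 1)/2 - sqrt(3)*log(cos(3*z))/3


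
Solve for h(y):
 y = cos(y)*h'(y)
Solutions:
 h(y) = C1 + Integral(y/cos(y), y)


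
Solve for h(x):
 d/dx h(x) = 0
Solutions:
 h(x) = C1


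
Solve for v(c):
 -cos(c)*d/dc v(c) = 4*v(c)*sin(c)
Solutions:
 v(c) = C1*cos(c)^4


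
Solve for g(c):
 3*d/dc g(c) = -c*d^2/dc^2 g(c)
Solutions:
 g(c) = C1 + C2/c^2


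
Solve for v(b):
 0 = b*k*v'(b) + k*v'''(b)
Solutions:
 v(b) = C1 + Integral(C2*airyai(-b) + C3*airybi(-b), b)


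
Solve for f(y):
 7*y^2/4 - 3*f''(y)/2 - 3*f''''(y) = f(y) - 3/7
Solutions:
 f(y) = 7*y^2/4 + (C1*sin(3^(3/4)*y*cos(atan(sqrt(39)/3)/2)/3) + C2*cos(3^(3/4)*y*cos(atan(sqrt(39)/3)/2)/3))*exp(-3^(3/4)*y*sin(atan(sqrt(39)/3)/2)/3) + (C3*sin(3^(3/4)*y*cos(atan(sqrt(39)/3)/2)/3) + C4*cos(3^(3/4)*y*cos(atan(sqrt(39)/3)/2)/3))*exp(3^(3/4)*y*sin(atan(sqrt(39)/3)/2)/3) - 135/28


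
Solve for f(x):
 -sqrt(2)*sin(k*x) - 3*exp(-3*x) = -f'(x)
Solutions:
 f(x) = C1 - exp(-3*x) - sqrt(2)*cos(k*x)/k


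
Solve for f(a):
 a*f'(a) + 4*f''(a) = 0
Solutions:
 f(a) = C1 + C2*erf(sqrt(2)*a/4)


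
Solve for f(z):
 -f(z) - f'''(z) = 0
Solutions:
 f(z) = C3*exp(-z) + (C1*sin(sqrt(3)*z/2) + C2*cos(sqrt(3)*z/2))*exp(z/2)


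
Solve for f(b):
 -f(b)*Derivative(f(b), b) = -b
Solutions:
 f(b) = -sqrt(C1 + b^2)
 f(b) = sqrt(C1 + b^2)


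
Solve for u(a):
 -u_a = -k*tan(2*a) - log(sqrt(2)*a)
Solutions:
 u(a) = C1 + a*log(a) - a + a*log(2)/2 - k*log(cos(2*a))/2


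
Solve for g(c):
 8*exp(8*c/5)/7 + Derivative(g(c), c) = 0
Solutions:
 g(c) = C1 - 5*exp(8*c/5)/7


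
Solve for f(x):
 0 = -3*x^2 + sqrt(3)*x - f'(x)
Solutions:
 f(x) = C1 - x^3 + sqrt(3)*x^2/2


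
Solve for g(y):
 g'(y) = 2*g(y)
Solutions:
 g(y) = C1*exp(2*y)


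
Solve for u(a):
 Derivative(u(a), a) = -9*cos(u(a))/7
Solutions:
 9*a/7 - log(sin(u(a)) - 1)/2 + log(sin(u(a)) + 1)/2 = C1


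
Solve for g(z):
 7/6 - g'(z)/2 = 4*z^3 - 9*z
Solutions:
 g(z) = C1 - 2*z^4 + 9*z^2 + 7*z/3


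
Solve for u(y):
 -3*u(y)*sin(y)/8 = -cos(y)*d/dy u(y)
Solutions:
 u(y) = C1/cos(y)^(3/8)


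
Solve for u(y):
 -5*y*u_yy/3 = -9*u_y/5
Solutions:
 u(y) = C1 + C2*y^(52/25)


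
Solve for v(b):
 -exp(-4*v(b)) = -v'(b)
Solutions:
 v(b) = log(-I*(C1 + 4*b)^(1/4))
 v(b) = log(I*(C1 + 4*b)^(1/4))
 v(b) = log(-(C1 + 4*b)^(1/4))
 v(b) = log(C1 + 4*b)/4


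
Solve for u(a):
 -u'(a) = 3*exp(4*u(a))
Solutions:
 u(a) = log(-I*(1/(C1 + 12*a))^(1/4))
 u(a) = log(I*(1/(C1 + 12*a))^(1/4))
 u(a) = log(-(1/(C1 + 12*a))^(1/4))
 u(a) = log(1/(C1 + 12*a))/4


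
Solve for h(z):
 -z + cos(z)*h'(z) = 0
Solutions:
 h(z) = C1 + Integral(z/cos(z), z)


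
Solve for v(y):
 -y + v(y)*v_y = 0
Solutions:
 v(y) = -sqrt(C1 + y^2)
 v(y) = sqrt(C1 + y^2)


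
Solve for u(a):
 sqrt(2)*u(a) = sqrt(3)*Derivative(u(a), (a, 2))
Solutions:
 u(a) = C1*exp(-2^(1/4)*3^(3/4)*a/3) + C2*exp(2^(1/4)*3^(3/4)*a/3)


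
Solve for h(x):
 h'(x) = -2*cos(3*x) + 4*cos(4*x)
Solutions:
 h(x) = C1 - 2*sin(3*x)/3 + sin(4*x)


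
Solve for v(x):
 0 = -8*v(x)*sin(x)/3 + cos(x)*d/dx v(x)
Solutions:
 v(x) = C1/cos(x)^(8/3)


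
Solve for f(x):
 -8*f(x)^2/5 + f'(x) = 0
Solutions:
 f(x) = -5/(C1 + 8*x)


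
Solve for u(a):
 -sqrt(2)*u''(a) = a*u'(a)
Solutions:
 u(a) = C1 + C2*erf(2^(1/4)*a/2)


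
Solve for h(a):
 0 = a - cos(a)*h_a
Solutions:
 h(a) = C1 + Integral(a/cos(a), a)


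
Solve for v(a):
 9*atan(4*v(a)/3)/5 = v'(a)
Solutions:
 Integral(1/atan(4*_y/3), (_y, v(a))) = C1 + 9*a/5


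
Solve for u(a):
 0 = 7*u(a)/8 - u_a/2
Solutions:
 u(a) = C1*exp(7*a/4)


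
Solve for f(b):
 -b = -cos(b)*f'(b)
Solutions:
 f(b) = C1 + Integral(b/cos(b), b)


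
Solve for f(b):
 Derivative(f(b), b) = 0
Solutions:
 f(b) = C1


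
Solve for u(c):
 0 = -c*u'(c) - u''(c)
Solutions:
 u(c) = C1 + C2*erf(sqrt(2)*c/2)


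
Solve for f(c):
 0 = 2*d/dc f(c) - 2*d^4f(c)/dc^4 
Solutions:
 f(c) = C1 + C4*exp(c) + (C2*sin(sqrt(3)*c/2) + C3*cos(sqrt(3)*c/2))*exp(-c/2)


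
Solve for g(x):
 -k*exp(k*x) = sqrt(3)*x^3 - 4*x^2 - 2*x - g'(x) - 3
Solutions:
 g(x) = C1 + sqrt(3)*x^4/4 - 4*x^3/3 - x^2 - 3*x + exp(k*x)


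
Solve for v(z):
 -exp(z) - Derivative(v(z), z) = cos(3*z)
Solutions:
 v(z) = C1 - exp(z) - sin(3*z)/3


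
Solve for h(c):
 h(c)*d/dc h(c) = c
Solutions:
 h(c) = -sqrt(C1 + c^2)
 h(c) = sqrt(C1 + c^2)


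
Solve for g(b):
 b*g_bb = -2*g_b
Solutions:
 g(b) = C1 + C2/b


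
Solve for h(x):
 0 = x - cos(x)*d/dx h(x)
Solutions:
 h(x) = C1 + Integral(x/cos(x), x)


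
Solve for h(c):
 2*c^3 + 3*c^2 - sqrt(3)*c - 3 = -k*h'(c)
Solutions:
 h(c) = C1 - c^4/(2*k) - c^3/k + sqrt(3)*c^2/(2*k) + 3*c/k


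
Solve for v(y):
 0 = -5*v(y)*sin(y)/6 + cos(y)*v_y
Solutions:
 v(y) = C1/cos(y)^(5/6)


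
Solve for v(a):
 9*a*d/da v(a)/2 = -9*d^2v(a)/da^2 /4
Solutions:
 v(a) = C1 + C2*erf(a)


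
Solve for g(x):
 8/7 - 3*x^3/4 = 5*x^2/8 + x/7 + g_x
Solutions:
 g(x) = C1 - 3*x^4/16 - 5*x^3/24 - x^2/14 + 8*x/7


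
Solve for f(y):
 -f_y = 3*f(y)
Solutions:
 f(y) = C1*exp(-3*y)


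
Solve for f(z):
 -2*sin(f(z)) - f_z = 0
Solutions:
 f(z) = -acos((-C1 - exp(4*z))/(C1 - exp(4*z))) + 2*pi
 f(z) = acos((-C1 - exp(4*z))/(C1 - exp(4*z)))


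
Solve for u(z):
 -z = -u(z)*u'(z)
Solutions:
 u(z) = -sqrt(C1 + z^2)
 u(z) = sqrt(C1 + z^2)


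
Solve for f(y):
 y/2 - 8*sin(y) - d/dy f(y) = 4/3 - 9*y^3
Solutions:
 f(y) = C1 + 9*y^4/4 + y^2/4 - 4*y/3 + 8*cos(y)


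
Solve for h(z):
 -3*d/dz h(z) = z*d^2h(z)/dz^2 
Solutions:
 h(z) = C1 + C2/z^2


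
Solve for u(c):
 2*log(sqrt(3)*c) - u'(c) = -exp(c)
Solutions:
 u(c) = C1 + 2*c*log(c) + c*(-2 + log(3)) + exp(c)


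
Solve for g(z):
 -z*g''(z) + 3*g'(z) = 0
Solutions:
 g(z) = C1 + C2*z^4


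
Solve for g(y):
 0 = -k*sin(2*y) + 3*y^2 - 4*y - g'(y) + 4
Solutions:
 g(y) = C1 + k*cos(2*y)/2 + y^3 - 2*y^2 + 4*y


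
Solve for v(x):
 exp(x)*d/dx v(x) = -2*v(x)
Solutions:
 v(x) = C1*exp(2*exp(-x))


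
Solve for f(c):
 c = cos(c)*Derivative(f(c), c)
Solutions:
 f(c) = C1 + Integral(c/cos(c), c)


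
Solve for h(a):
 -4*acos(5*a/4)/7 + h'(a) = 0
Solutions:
 h(a) = C1 + 4*a*acos(5*a/4)/7 - 4*sqrt(16 - 25*a^2)/35


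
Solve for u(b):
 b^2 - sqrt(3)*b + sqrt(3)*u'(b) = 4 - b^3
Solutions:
 u(b) = C1 - sqrt(3)*b^4/12 - sqrt(3)*b^3/9 + b^2/2 + 4*sqrt(3)*b/3


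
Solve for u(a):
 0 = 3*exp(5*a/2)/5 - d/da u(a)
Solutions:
 u(a) = C1 + 6*exp(5*a/2)/25


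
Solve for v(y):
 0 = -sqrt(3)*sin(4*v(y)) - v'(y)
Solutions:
 v(y) = -acos((-C1 - exp(8*sqrt(3)*y))/(C1 - exp(8*sqrt(3)*y)))/4 + pi/2
 v(y) = acos((-C1 - exp(8*sqrt(3)*y))/(C1 - exp(8*sqrt(3)*y)))/4


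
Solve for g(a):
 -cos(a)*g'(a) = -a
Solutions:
 g(a) = C1 + Integral(a/cos(a), a)


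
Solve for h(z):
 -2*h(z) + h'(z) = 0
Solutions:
 h(z) = C1*exp(2*z)


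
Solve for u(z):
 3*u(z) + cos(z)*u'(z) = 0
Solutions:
 u(z) = C1*(sin(z) - 1)^(3/2)/(sin(z) + 1)^(3/2)


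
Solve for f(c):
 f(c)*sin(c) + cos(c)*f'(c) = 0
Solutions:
 f(c) = C1*cos(c)


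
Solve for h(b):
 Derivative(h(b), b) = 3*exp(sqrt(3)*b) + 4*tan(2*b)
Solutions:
 h(b) = C1 + sqrt(3)*exp(sqrt(3)*b) - 2*log(cos(2*b))


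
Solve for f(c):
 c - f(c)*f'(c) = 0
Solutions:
 f(c) = -sqrt(C1 + c^2)
 f(c) = sqrt(C1 + c^2)


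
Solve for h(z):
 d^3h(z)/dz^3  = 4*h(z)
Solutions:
 h(z) = C3*exp(2^(2/3)*z) + (C1*sin(2^(2/3)*sqrt(3)*z/2) + C2*cos(2^(2/3)*sqrt(3)*z/2))*exp(-2^(2/3)*z/2)


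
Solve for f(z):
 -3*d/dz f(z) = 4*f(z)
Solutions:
 f(z) = C1*exp(-4*z/3)


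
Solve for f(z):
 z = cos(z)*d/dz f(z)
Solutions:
 f(z) = C1 + Integral(z/cos(z), z)


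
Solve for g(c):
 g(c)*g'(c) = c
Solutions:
 g(c) = -sqrt(C1 + c^2)
 g(c) = sqrt(C1 + c^2)


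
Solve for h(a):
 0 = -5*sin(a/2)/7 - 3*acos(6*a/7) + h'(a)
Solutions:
 h(a) = C1 + 3*a*acos(6*a/7) - sqrt(49 - 36*a^2)/2 - 10*cos(a/2)/7


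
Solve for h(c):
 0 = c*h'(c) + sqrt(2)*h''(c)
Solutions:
 h(c) = C1 + C2*erf(2^(1/4)*c/2)


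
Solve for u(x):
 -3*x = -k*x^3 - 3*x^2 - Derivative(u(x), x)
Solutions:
 u(x) = C1 - k*x^4/4 - x^3 + 3*x^2/2


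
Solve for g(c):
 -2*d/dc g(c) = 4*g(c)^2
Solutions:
 g(c) = 1/(C1 + 2*c)


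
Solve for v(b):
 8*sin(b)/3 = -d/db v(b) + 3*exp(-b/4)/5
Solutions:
 v(b) = C1 + 8*cos(b)/3 - 12*exp(-b/4)/5


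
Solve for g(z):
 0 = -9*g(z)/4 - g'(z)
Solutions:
 g(z) = C1*exp(-9*z/4)


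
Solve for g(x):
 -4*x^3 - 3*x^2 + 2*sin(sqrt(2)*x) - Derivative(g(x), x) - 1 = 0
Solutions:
 g(x) = C1 - x^4 - x^3 - x - sqrt(2)*cos(sqrt(2)*x)


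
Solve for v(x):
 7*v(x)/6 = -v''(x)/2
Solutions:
 v(x) = C1*sin(sqrt(21)*x/3) + C2*cos(sqrt(21)*x/3)


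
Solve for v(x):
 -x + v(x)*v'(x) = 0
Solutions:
 v(x) = -sqrt(C1 + x^2)
 v(x) = sqrt(C1 + x^2)


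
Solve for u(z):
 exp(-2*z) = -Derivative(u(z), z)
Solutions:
 u(z) = C1 + exp(-2*z)/2


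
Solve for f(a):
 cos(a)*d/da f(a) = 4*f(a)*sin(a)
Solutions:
 f(a) = C1/cos(a)^4


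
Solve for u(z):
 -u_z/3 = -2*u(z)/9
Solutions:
 u(z) = C1*exp(2*z/3)


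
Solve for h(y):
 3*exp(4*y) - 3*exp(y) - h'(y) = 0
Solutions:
 h(y) = C1 + 3*exp(4*y)/4 - 3*exp(y)


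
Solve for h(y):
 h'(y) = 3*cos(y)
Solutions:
 h(y) = C1 + 3*sin(y)


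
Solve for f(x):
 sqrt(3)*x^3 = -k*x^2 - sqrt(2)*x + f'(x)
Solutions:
 f(x) = C1 + k*x^3/3 + sqrt(3)*x^4/4 + sqrt(2)*x^2/2


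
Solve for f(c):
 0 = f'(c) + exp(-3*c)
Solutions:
 f(c) = C1 + exp(-3*c)/3


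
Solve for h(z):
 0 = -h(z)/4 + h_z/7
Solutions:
 h(z) = C1*exp(7*z/4)


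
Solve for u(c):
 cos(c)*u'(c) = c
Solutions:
 u(c) = C1 + Integral(c/cos(c), c)


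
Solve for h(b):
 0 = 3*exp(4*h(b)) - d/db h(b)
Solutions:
 h(b) = log(-(-1/(C1 + 12*b))^(1/4))
 h(b) = log(-1/(C1 + 12*b))/4
 h(b) = log(-I*(-1/(C1 + 12*b))^(1/4))
 h(b) = log(I*(-1/(C1 + 12*b))^(1/4))


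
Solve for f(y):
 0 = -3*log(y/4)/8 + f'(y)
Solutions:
 f(y) = C1 + 3*y*log(y)/8 - 3*y*log(2)/4 - 3*y/8


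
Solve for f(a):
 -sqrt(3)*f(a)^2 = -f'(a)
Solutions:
 f(a) = -1/(C1 + sqrt(3)*a)


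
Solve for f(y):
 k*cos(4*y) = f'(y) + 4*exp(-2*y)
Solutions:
 f(y) = C1 + k*sin(4*y)/4 + 2*exp(-2*y)


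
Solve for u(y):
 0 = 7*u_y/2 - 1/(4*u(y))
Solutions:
 u(y) = -sqrt(C1 + 7*y)/7
 u(y) = sqrt(C1 + 7*y)/7


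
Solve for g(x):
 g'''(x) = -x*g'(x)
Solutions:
 g(x) = C1 + Integral(C2*airyai(-x) + C3*airybi(-x), x)


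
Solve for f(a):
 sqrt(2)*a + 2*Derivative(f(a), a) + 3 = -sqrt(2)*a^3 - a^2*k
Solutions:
 f(a) = C1 - sqrt(2)*a^4/8 - a^3*k/6 - sqrt(2)*a^2/4 - 3*a/2


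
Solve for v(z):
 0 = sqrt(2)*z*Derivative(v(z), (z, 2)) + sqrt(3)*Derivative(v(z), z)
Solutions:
 v(z) = C1 + C2*z^(1 - sqrt(6)/2)


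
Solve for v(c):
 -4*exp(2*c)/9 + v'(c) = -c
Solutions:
 v(c) = C1 - c^2/2 + 2*exp(2*c)/9


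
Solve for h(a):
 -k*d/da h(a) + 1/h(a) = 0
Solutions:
 h(a) = -sqrt(C1 + 2*a/k)
 h(a) = sqrt(C1 + 2*a/k)


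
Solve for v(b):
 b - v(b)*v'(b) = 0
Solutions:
 v(b) = -sqrt(C1 + b^2)
 v(b) = sqrt(C1 + b^2)


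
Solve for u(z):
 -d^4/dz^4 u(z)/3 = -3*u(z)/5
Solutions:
 u(z) = C1*exp(-sqrt(3)*5^(3/4)*z/5) + C2*exp(sqrt(3)*5^(3/4)*z/5) + C3*sin(sqrt(3)*5^(3/4)*z/5) + C4*cos(sqrt(3)*5^(3/4)*z/5)


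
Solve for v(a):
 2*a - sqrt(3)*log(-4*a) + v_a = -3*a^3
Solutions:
 v(a) = C1 - 3*a^4/4 - a^2 + sqrt(3)*a*log(-a) + sqrt(3)*a*(-1 + 2*log(2))


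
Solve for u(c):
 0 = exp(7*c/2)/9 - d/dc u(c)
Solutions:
 u(c) = C1 + 2*exp(7*c/2)/63


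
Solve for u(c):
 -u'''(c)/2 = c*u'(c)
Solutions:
 u(c) = C1 + Integral(C2*airyai(-2^(1/3)*c) + C3*airybi(-2^(1/3)*c), c)


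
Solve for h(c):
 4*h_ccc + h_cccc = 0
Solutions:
 h(c) = C1 + C2*c + C3*c^2 + C4*exp(-4*c)


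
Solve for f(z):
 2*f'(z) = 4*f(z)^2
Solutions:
 f(z) = -1/(C1 + 2*z)


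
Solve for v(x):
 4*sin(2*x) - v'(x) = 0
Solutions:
 v(x) = C1 - 2*cos(2*x)


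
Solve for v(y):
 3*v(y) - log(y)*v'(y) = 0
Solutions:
 v(y) = C1*exp(3*li(y))


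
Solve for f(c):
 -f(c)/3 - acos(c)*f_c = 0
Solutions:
 f(c) = C1*exp(-Integral(1/acos(c), c)/3)


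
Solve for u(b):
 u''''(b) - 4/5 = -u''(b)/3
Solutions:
 u(b) = C1 + C2*b + C3*sin(sqrt(3)*b/3) + C4*cos(sqrt(3)*b/3) + 6*b^2/5


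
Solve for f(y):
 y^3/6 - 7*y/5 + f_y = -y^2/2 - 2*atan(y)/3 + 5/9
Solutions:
 f(y) = C1 - y^4/24 - y^3/6 + 7*y^2/10 - 2*y*atan(y)/3 + 5*y/9 + log(y^2 + 1)/3


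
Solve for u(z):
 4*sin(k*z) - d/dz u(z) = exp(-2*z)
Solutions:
 u(z) = C1 + exp(-2*z)/2 - 4*cos(k*z)/k


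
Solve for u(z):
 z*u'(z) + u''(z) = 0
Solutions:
 u(z) = C1 + C2*erf(sqrt(2)*z/2)


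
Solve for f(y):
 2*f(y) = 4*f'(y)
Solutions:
 f(y) = C1*exp(y/2)


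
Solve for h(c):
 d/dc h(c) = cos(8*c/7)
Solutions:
 h(c) = C1 + 7*sin(8*c/7)/8


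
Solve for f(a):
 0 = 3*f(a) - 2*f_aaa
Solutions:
 f(a) = C3*exp(2^(2/3)*3^(1/3)*a/2) + (C1*sin(2^(2/3)*3^(5/6)*a/4) + C2*cos(2^(2/3)*3^(5/6)*a/4))*exp(-2^(2/3)*3^(1/3)*a/4)


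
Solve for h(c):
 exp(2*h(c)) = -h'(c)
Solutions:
 h(c) = log(-sqrt(-1/(C1 - c))) - log(2)/2
 h(c) = log(-1/(C1 - c))/2 - log(2)/2


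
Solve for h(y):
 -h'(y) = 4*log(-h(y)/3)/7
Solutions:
 7*Integral(1/(log(-_y) - log(3)), (_y, h(y)))/4 = C1 - y


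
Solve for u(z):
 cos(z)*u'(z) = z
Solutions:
 u(z) = C1 + Integral(z/cos(z), z)


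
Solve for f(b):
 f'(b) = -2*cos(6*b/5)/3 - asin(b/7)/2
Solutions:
 f(b) = C1 - b*asin(b/7)/2 - sqrt(49 - b^2)/2 - 5*sin(6*b/5)/9


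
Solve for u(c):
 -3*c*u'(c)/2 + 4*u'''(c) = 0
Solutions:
 u(c) = C1 + Integral(C2*airyai(3^(1/3)*c/2) + C3*airybi(3^(1/3)*c/2), c)


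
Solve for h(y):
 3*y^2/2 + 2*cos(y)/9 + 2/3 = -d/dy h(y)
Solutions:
 h(y) = C1 - y^3/2 - 2*y/3 - 2*sin(y)/9


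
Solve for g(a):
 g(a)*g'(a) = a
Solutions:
 g(a) = -sqrt(C1 + a^2)
 g(a) = sqrt(C1 + a^2)


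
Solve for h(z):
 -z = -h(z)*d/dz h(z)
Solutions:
 h(z) = -sqrt(C1 + z^2)
 h(z) = sqrt(C1 + z^2)


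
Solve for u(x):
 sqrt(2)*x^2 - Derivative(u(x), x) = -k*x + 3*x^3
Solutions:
 u(x) = C1 + k*x^2/2 - 3*x^4/4 + sqrt(2)*x^3/3


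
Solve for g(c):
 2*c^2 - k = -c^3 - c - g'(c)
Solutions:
 g(c) = C1 - c^4/4 - 2*c^3/3 - c^2/2 + c*k


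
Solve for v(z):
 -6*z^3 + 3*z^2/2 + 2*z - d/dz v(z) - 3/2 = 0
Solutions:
 v(z) = C1 - 3*z^4/2 + z^3/2 + z^2 - 3*z/2


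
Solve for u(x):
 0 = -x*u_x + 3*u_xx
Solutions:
 u(x) = C1 + C2*erfi(sqrt(6)*x/6)


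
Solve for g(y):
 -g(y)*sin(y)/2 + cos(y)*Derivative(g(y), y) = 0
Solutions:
 g(y) = C1/sqrt(cos(y))


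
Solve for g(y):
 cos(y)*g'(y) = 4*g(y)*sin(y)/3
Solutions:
 g(y) = C1/cos(y)^(4/3)


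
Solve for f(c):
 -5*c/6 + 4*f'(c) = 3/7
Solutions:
 f(c) = C1 + 5*c^2/48 + 3*c/28


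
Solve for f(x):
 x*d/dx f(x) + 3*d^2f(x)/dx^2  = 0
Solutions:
 f(x) = C1 + C2*erf(sqrt(6)*x/6)


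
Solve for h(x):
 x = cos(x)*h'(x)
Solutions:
 h(x) = C1 + Integral(x/cos(x), x)


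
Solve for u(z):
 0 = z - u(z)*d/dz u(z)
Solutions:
 u(z) = -sqrt(C1 + z^2)
 u(z) = sqrt(C1 + z^2)


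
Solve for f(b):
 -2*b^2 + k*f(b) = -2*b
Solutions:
 f(b) = 2*b*(b - 1)/k


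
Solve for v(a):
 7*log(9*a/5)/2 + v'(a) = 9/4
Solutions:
 v(a) = C1 - 7*a*log(a)/2 - 7*a*log(3) + 7*a*log(5)/2 + 23*a/4


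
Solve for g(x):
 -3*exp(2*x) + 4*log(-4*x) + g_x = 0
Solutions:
 g(x) = C1 - 4*x*log(-x) + 4*x*(1 - 2*log(2)) + 3*exp(2*x)/2


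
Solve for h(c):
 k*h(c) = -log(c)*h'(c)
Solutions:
 h(c) = C1*exp(-k*li(c))


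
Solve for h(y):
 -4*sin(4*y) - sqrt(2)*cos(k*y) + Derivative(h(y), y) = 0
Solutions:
 h(y) = C1 - cos(4*y) + sqrt(2)*sin(k*y)/k


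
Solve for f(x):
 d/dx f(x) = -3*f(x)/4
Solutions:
 f(x) = C1*exp(-3*x/4)


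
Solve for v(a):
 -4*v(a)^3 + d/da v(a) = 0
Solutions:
 v(a) = -sqrt(2)*sqrt(-1/(C1 + 4*a))/2
 v(a) = sqrt(2)*sqrt(-1/(C1 + 4*a))/2


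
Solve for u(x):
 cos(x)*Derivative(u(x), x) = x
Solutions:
 u(x) = C1 + Integral(x/cos(x), x)


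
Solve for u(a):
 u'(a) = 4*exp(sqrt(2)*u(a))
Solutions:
 u(a) = sqrt(2)*(2*log(-1/(C1 + 4*a)) - log(2))/4


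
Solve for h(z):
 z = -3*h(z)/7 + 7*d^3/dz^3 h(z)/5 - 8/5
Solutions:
 h(z) = C3*exp(105^(1/3)*z/7) - 7*z/3 + (C1*sin(3^(5/6)*35^(1/3)*z/14) + C2*cos(3^(5/6)*35^(1/3)*z/14))*exp(-105^(1/3)*z/14) - 56/15


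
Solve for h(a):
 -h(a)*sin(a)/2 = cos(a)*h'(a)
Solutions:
 h(a) = C1*sqrt(cos(a))


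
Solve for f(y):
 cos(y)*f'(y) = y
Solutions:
 f(y) = C1 + Integral(y/cos(y), y)


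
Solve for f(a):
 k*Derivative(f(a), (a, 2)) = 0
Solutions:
 f(a) = C1 + C2*a


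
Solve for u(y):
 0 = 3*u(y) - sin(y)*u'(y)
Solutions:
 u(y) = C1*(cos(y) - 1)^(3/2)/(cos(y) + 1)^(3/2)


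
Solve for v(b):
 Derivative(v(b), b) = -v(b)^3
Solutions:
 v(b) = -sqrt(2)*sqrt(-1/(C1 - b))/2
 v(b) = sqrt(2)*sqrt(-1/(C1 - b))/2


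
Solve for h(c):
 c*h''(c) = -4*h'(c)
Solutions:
 h(c) = C1 + C2/c^3


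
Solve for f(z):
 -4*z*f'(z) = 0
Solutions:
 f(z) = C1


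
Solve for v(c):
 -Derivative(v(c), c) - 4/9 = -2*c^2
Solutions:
 v(c) = C1 + 2*c^3/3 - 4*c/9


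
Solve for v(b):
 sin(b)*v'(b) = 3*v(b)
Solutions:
 v(b) = C1*(cos(b) - 1)^(3/2)/(cos(b) + 1)^(3/2)


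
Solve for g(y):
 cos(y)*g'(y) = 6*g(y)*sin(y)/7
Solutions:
 g(y) = C1/cos(y)^(6/7)


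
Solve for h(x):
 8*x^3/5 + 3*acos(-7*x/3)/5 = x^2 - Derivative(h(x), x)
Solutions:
 h(x) = C1 - 2*x^4/5 + x^3/3 - 3*x*acos(-7*x/3)/5 - 3*sqrt(9 - 49*x^2)/35


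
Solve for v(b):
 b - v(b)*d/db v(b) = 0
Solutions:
 v(b) = -sqrt(C1 + b^2)
 v(b) = sqrt(C1 + b^2)


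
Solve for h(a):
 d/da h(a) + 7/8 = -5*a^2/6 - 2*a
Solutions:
 h(a) = C1 - 5*a^3/18 - a^2 - 7*a/8


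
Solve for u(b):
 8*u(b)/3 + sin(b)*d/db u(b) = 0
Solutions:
 u(b) = C1*(cos(b) + 1)^(4/3)/(cos(b) - 1)^(4/3)


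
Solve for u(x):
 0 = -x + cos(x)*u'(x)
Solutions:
 u(x) = C1 + Integral(x/cos(x), x)


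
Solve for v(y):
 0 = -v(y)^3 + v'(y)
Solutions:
 v(y) = -sqrt(2)*sqrt(-1/(C1 + y))/2
 v(y) = sqrt(2)*sqrt(-1/(C1 + y))/2


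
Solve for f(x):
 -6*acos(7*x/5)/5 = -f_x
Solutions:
 f(x) = C1 + 6*x*acos(7*x/5)/5 - 6*sqrt(25 - 49*x^2)/35


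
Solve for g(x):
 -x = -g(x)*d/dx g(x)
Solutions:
 g(x) = -sqrt(C1 + x^2)
 g(x) = sqrt(C1 + x^2)


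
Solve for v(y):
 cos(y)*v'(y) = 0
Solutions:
 v(y) = C1


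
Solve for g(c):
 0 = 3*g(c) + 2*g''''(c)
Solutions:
 g(c) = (C1*sin(6^(1/4)*c/2) + C2*cos(6^(1/4)*c/2))*exp(-6^(1/4)*c/2) + (C3*sin(6^(1/4)*c/2) + C4*cos(6^(1/4)*c/2))*exp(6^(1/4)*c/2)


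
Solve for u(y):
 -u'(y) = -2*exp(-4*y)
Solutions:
 u(y) = C1 - exp(-4*y)/2


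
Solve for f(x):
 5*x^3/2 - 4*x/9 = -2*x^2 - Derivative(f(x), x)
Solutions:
 f(x) = C1 - 5*x^4/8 - 2*x^3/3 + 2*x^2/9


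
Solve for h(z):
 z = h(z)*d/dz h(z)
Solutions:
 h(z) = -sqrt(C1 + z^2)
 h(z) = sqrt(C1 + z^2)


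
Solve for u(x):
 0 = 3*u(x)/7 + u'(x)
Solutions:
 u(x) = C1*exp(-3*x/7)


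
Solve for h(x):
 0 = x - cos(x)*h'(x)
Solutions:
 h(x) = C1 + Integral(x/cos(x), x)


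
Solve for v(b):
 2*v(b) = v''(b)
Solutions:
 v(b) = C1*exp(-sqrt(2)*b) + C2*exp(sqrt(2)*b)


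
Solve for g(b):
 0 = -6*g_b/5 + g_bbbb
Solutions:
 g(b) = C1 + C4*exp(5^(2/3)*6^(1/3)*b/5) + (C2*sin(2^(1/3)*3^(5/6)*5^(2/3)*b/10) + C3*cos(2^(1/3)*3^(5/6)*5^(2/3)*b/10))*exp(-5^(2/3)*6^(1/3)*b/10)


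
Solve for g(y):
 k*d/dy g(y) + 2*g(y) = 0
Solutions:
 g(y) = C1*exp(-2*y/k)


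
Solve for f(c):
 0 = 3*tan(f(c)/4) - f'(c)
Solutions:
 f(c) = -4*asin(C1*exp(3*c/4)) + 4*pi
 f(c) = 4*asin(C1*exp(3*c/4))


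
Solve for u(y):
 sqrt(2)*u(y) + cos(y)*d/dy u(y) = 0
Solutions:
 u(y) = C1*(sin(y) - 1)^(sqrt(2)/2)/(sin(y) + 1)^(sqrt(2)/2)


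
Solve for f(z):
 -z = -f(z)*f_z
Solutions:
 f(z) = -sqrt(C1 + z^2)
 f(z) = sqrt(C1 + z^2)


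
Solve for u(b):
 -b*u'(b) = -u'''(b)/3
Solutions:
 u(b) = C1 + Integral(C2*airyai(3^(1/3)*b) + C3*airybi(3^(1/3)*b), b)


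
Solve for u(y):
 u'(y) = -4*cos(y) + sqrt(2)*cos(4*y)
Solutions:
 u(y) = C1 - 4*sin(y) + sqrt(2)*sin(4*y)/4
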